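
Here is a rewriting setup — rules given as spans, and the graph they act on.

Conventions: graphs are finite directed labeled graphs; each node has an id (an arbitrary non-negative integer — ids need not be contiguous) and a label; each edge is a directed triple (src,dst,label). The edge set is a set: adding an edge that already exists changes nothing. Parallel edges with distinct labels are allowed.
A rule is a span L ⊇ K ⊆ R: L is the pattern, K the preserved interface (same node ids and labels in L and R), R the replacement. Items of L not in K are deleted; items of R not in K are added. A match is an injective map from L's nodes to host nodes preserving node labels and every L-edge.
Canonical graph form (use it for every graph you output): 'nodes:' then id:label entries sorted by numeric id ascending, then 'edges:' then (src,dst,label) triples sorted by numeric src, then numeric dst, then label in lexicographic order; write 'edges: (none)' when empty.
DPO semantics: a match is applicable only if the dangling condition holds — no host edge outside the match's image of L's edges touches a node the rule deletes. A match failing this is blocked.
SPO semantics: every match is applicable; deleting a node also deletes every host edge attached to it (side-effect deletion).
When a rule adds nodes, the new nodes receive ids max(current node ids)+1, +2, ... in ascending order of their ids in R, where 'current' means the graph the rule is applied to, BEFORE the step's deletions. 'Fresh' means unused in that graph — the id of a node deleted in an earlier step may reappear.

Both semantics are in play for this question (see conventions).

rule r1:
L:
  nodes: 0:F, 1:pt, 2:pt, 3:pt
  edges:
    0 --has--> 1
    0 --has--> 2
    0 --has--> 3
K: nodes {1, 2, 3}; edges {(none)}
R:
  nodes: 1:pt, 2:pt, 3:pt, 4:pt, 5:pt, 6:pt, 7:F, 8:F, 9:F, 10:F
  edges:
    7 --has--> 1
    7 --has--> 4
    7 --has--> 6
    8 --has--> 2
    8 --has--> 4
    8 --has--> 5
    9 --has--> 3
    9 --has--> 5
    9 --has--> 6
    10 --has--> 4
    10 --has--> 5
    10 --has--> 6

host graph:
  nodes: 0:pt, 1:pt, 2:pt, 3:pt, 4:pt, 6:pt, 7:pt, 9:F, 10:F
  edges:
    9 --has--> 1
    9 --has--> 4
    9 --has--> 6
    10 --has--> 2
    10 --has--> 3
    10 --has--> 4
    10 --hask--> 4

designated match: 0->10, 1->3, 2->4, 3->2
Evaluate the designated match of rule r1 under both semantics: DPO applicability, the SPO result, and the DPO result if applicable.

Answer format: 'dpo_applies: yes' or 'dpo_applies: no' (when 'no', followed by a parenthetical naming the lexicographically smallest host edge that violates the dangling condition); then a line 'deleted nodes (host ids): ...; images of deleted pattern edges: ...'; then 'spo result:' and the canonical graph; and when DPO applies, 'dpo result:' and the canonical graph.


dpo_applies: no
(the rule deletes node 10, which keeps host edge (10,4,hask) outside the match image — the dangling condition fails, DPO blocks; SPO proceeds and side-deletes such edges)
deleted nodes (host ids): 10; images of deleted pattern edges: (10,2,has); (10,3,has); (10,4,has)
spo result:
nodes: 0:pt, 1:pt, 2:pt, 3:pt, 4:pt, 6:pt, 7:pt, 9:F, 11:pt, 12:pt, 13:pt, 14:F, 15:F, 16:F, 17:F
edges: (9,1,has); (9,4,has); (9,6,has); (14,3,has); (14,11,has); (14,13,has); (15,4,has); (15,11,has); (15,12,has); (16,2,has); (16,12,has); (16,13,has); (17,11,has); (17,12,has); (17,13,has)


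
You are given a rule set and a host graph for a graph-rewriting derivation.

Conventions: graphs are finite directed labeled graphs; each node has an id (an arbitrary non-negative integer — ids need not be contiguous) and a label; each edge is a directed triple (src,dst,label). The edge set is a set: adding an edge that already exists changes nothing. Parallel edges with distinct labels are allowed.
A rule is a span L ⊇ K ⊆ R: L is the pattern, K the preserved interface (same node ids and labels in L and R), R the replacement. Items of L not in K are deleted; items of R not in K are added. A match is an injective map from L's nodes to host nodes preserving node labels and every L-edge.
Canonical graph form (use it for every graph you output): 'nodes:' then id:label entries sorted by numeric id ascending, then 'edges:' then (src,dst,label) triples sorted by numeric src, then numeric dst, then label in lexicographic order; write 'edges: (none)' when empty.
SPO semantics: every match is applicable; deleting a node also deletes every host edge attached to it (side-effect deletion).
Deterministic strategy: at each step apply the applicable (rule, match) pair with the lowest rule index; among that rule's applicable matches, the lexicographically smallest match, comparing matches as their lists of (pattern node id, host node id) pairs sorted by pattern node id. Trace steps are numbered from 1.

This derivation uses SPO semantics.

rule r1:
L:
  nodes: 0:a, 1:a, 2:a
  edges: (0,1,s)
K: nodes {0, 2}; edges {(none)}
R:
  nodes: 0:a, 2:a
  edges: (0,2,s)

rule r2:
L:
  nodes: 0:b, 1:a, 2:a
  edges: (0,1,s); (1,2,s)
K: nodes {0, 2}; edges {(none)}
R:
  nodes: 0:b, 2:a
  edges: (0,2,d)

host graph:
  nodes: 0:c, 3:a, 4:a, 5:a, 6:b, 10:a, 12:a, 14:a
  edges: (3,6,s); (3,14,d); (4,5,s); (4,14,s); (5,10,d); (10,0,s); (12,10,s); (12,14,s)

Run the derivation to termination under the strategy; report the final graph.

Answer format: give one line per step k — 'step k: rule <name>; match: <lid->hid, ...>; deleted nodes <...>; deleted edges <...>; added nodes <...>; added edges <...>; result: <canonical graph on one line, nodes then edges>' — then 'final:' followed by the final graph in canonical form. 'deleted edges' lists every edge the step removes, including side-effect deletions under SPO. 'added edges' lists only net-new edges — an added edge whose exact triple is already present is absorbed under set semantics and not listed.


step 1: rule r1; match: 0->4, 1->5, 2->3; deleted nodes 5; deleted edges (4,5,s); (5,10,d); added nodes (none); added edges (4,3,s); result: nodes: 0:c, 3:a, 4:a, 6:b, 10:a, 12:a, 14:a edges: (3,6,s); (3,14,d); (4,3,s); (4,14,s); (10,0,s); (12,10,s); (12,14,s)
step 2: rule r1; match: 0->4, 1->3, 2->10; deleted nodes 3; deleted edges (3,6,s); (3,14,d); (4,3,s); added nodes (none); added edges (4,10,s); result: nodes: 0:c, 4:a, 6:b, 10:a, 12:a, 14:a edges: (4,10,s); (4,14,s); (10,0,s); (12,10,s); (12,14,s)
step 3: rule r1; match: 0->4, 1->10, 2->12; deleted nodes 10; deleted edges (4,10,s); (10,0,s); (12,10,s); added nodes (none); added edges (4,12,s); result: nodes: 0:c, 4:a, 6:b, 12:a, 14:a edges: (4,12,s); (4,14,s); (12,14,s)
step 4: rule r1; match: 0->4, 1->12, 2->14; deleted nodes 12; deleted edges (4,12,s); (12,14,s); added nodes (none); added edges (none); result: nodes: 0:c, 4:a, 6:b, 14:a edges: (4,14,s)
final:
nodes: 0:c, 4:a, 6:b, 14:a
edges: (4,14,s)


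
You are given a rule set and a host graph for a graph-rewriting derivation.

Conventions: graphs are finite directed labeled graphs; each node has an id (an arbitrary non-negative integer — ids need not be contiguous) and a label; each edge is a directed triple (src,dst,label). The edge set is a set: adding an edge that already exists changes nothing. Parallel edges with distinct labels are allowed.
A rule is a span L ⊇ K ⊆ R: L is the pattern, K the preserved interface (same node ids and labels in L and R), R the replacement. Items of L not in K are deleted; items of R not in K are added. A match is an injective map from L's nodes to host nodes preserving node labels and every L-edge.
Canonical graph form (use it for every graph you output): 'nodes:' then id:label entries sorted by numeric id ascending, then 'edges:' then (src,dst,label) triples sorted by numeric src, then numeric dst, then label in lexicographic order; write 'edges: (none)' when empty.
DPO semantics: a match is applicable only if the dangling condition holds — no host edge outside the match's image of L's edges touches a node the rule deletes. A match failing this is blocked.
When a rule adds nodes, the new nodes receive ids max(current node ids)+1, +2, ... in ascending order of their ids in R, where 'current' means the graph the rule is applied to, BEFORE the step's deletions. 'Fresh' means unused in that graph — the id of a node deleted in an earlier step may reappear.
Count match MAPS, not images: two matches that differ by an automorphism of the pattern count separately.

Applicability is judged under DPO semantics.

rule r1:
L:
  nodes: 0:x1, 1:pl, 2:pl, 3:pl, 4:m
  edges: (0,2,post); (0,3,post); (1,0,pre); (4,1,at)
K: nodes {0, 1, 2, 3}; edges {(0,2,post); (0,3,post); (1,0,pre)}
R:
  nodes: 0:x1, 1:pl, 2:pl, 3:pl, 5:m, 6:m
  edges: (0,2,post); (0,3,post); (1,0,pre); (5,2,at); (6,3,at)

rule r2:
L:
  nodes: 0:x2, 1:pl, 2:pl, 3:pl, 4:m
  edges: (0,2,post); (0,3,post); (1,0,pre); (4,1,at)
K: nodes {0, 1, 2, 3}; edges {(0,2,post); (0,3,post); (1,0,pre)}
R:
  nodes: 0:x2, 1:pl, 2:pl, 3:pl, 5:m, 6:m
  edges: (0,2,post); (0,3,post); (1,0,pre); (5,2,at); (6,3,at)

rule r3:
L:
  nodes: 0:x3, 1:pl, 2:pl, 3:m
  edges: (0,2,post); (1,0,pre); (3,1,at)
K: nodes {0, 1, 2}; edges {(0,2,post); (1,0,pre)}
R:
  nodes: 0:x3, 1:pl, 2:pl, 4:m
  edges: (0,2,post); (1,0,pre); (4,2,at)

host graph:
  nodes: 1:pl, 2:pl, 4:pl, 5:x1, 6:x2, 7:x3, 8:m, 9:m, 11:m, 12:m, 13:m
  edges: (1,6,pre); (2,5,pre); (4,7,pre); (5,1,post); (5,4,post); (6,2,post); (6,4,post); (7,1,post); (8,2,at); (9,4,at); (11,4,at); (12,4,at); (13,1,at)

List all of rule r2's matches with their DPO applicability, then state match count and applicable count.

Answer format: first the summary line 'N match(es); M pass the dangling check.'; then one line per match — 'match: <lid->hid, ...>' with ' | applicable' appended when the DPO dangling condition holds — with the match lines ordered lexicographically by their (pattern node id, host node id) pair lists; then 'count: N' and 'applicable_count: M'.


2 match(es); 2 pass the dangling check.
match: 0->6, 1->1, 2->2, 3->4, 4->13 | applicable
match: 0->6, 1->1, 2->4, 3->2, 4->13 | applicable
count: 2
applicable_count: 2


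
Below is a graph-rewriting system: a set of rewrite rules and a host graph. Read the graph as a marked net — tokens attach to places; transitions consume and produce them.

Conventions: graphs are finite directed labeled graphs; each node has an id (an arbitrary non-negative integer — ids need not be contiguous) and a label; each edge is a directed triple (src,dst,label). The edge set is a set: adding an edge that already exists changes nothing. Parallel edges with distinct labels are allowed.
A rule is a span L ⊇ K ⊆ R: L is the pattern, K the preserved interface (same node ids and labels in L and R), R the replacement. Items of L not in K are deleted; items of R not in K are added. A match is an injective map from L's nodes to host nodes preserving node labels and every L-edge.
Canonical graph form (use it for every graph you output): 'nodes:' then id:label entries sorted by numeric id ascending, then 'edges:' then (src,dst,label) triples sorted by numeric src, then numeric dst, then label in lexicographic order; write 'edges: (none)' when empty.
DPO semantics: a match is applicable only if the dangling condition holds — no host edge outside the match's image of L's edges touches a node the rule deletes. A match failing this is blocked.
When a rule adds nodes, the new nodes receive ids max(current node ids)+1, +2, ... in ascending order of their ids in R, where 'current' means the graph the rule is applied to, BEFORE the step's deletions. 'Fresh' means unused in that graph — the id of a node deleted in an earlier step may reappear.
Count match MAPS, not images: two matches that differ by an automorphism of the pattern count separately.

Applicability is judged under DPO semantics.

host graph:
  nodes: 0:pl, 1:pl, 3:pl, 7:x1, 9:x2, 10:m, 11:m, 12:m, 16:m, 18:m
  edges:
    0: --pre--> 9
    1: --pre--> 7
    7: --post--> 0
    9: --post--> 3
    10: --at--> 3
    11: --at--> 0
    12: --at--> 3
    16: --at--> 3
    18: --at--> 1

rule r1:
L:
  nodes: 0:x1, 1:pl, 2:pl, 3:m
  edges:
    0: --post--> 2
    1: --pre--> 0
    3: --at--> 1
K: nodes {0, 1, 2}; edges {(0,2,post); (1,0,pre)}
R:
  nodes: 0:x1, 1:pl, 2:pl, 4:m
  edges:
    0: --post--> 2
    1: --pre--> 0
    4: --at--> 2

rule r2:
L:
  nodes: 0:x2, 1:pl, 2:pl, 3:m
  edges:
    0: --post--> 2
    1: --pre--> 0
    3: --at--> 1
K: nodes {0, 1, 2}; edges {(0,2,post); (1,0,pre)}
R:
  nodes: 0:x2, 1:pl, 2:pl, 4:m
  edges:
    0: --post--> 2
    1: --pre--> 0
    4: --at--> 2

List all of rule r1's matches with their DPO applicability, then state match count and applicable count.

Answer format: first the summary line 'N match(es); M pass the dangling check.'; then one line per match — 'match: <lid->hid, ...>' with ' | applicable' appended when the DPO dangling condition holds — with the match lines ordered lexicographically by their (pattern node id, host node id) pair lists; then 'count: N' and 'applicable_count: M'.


1 match(es); 1 pass the dangling check.
match: 0->7, 1->1, 2->0, 3->18 | applicable
count: 1
applicable_count: 1


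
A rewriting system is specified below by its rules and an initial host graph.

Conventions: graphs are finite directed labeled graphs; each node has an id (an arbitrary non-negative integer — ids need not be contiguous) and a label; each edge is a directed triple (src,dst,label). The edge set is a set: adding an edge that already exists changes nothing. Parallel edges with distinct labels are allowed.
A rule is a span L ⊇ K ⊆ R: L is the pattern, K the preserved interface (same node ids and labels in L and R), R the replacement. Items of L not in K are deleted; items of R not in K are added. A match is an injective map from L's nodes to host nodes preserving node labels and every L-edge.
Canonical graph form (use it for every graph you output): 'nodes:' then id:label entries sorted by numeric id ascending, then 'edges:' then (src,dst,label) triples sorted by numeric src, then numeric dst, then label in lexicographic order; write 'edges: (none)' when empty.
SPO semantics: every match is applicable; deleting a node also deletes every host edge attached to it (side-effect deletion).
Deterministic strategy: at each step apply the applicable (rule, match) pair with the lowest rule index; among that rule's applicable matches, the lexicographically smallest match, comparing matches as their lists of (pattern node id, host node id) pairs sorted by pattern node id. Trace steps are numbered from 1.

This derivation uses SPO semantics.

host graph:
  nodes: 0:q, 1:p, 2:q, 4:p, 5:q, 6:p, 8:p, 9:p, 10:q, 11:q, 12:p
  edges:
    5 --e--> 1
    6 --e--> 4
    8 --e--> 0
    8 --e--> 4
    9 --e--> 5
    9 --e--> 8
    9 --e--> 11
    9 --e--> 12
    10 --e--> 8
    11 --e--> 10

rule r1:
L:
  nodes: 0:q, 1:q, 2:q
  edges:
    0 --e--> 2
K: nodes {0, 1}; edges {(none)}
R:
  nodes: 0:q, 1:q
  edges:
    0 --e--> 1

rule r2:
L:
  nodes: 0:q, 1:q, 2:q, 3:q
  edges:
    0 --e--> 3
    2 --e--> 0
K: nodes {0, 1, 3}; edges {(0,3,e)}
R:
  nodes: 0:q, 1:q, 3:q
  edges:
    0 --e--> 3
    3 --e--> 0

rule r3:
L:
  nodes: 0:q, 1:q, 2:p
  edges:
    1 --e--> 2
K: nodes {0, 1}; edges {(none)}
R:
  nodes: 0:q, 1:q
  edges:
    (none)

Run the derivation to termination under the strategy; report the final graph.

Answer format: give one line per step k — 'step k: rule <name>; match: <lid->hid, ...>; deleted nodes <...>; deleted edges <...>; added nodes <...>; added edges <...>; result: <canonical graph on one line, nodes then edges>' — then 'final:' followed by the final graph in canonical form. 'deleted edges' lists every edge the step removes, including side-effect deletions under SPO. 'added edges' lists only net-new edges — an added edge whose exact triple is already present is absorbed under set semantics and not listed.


step 1: rule r1; match: 0->11, 1->0, 2->10; deleted nodes 10; deleted edges (10,8,e); (11,10,e); added nodes (none); added edges (11,0,e); result: nodes: 0:q, 1:p, 2:q, 4:p, 5:q, 6:p, 8:p, 9:p, 11:q, 12:p edges: (5,1,e); (6,4,e); (8,0,e); (8,4,e); (9,5,e); (9,8,e); (9,11,e); (9,12,e); (11,0,e)
step 2: rule r1; match: 0->11, 1->2, 2->0; deleted nodes 0; deleted edges (8,0,e); (11,0,e); added nodes (none); added edges (11,2,e); result: nodes: 1:p, 2:q, 4:p, 5:q, 6:p, 8:p, 9:p, 11:q, 12:p edges: (5,1,e); (6,4,e); (8,4,e); (9,5,e); (9,8,e); (9,11,e); (9,12,e); (11,2,e)
step 3: rule r1; match: 0->11, 1->5, 2->2; deleted nodes 2; deleted edges (11,2,e); added nodes (none); added edges (11,5,e); result: nodes: 1:p, 4:p, 5:q, 6:p, 8:p, 9:p, 11:q, 12:p edges: (5,1,e); (6,4,e); (8,4,e); (9,5,e); (9,8,e); (9,11,e); (9,12,e); (11,5,e)
step 4: rule r3; match: 0->11, 1->5, 2->1; deleted nodes 1; deleted edges (5,1,e); added nodes (none); added edges (none); result: nodes: 4:p, 5:q, 6:p, 8:p, 9:p, 11:q, 12:p edges: (6,4,e); (8,4,e); (9,5,e); (9,8,e); (9,11,e); (9,12,e); (11,5,e)
final:
nodes: 4:p, 5:q, 6:p, 8:p, 9:p, 11:q, 12:p
edges: (6,4,e); (8,4,e); (9,5,e); (9,8,e); (9,11,e); (9,12,e); (11,5,e)


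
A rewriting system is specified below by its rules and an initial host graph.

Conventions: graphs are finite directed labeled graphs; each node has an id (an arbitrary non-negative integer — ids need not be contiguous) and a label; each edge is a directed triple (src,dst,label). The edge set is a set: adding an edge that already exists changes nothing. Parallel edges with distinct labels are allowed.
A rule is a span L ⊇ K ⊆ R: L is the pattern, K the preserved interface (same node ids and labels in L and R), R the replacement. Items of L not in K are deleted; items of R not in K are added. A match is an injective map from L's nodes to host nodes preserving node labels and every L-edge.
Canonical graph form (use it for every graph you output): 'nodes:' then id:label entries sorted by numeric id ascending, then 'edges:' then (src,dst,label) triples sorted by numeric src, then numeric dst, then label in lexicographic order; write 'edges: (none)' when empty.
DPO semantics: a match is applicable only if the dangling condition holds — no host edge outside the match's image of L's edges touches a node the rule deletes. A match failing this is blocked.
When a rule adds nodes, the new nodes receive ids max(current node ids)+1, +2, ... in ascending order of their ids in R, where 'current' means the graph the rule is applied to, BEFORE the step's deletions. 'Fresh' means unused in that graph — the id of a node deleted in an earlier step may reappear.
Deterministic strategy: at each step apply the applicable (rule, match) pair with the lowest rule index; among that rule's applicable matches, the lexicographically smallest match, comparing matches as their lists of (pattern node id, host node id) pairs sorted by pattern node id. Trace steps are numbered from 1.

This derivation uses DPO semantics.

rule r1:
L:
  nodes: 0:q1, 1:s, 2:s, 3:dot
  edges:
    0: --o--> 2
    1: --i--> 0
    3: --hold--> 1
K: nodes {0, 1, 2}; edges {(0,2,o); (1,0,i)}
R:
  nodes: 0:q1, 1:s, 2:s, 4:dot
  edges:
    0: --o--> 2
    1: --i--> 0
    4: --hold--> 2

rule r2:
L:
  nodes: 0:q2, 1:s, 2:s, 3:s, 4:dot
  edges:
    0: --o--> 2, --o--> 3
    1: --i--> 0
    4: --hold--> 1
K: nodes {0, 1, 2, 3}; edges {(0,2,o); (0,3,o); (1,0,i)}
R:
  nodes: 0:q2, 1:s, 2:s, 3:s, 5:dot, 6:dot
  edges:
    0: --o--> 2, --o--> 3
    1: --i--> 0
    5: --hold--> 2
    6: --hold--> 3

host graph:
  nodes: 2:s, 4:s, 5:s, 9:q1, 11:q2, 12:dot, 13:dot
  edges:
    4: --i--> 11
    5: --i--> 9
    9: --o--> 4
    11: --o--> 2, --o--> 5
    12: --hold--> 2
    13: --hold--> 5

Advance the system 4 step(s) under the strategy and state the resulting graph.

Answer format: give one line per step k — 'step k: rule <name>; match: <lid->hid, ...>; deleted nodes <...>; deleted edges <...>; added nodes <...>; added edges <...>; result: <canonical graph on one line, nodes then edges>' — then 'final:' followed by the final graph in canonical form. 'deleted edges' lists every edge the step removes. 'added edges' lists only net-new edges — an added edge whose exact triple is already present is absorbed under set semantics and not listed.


step 1: rule r1; match: 0->9, 1->5, 2->4, 3->13; deleted nodes 13; deleted edges (13,5,hold); added nodes 14; added edges (14,4,hold); result: nodes: 2:s, 4:s, 5:s, 9:q1, 11:q2, 12:dot, 14:dot edges: (4,11,i); (5,9,i); (9,4,o); (11,2,o); (11,5,o); (12,2,hold); (14,4,hold)
step 2: rule r2; match: 0->11, 1->4, 2->2, 3->5, 4->14; deleted nodes 14; deleted edges (14,4,hold); added nodes 15, 16; added edges (15,2,hold); (16,5,hold); result: nodes: 2:s, 4:s, 5:s, 9:q1, 11:q2, 12:dot, 15:dot, 16:dot edges: (4,11,i); (5,9,i); (9,4,o); (11,2,o); (11,5,o); (12,2,hold); (15,2,hold); (16,5,hold)
step 3: rule r1; match: 0->9, 1->5, 2->4, 3->16; deleted nodes 16; deleted edges (16,5,hold); added nodes 17; added edges (17,4,hold); result: nodes: 2:s, 4:s, 5:s, 9:q1, 11:q2, 12:dot, 15:dot, 17:dot edges: (4,11,i); (5,9,i); (9,4,o); (11,2,o); (11,5,o); (12,2,hold); (15,2,hold); (17,4,hold)
step 4: rule r2; match: 0->11, 1->4, 2->2, 3->5, 4->17; deleted nodes 17; deleted edges (17,4,hold); added nodes 18, 19; added edges (18,2,hold); (19,5,hold); result: nodes: 2:s, 4:s, 5:s, 9:q1, 11:q2, 12:dot, 15:dot, 18:dot, 19:dot edges: (4,11,i); (5,9,i); (9,4,o); (11,2,o); (11,5,o); (12,2,hold); (15,2,hold); (18,2,hold); (19,5,hold)
final:
nodes: 2:s, 4:s, 5:s, 9:q1, 11:q2, 12:dot, 15:dot, 18:dot, 19:dot
edges: (4,11,i); (5,9,i); (9,4,o); (11,2,o); (11,5,o); (12,2,hold); (15,2,hold); (18,2,hold); (19,5,hold)


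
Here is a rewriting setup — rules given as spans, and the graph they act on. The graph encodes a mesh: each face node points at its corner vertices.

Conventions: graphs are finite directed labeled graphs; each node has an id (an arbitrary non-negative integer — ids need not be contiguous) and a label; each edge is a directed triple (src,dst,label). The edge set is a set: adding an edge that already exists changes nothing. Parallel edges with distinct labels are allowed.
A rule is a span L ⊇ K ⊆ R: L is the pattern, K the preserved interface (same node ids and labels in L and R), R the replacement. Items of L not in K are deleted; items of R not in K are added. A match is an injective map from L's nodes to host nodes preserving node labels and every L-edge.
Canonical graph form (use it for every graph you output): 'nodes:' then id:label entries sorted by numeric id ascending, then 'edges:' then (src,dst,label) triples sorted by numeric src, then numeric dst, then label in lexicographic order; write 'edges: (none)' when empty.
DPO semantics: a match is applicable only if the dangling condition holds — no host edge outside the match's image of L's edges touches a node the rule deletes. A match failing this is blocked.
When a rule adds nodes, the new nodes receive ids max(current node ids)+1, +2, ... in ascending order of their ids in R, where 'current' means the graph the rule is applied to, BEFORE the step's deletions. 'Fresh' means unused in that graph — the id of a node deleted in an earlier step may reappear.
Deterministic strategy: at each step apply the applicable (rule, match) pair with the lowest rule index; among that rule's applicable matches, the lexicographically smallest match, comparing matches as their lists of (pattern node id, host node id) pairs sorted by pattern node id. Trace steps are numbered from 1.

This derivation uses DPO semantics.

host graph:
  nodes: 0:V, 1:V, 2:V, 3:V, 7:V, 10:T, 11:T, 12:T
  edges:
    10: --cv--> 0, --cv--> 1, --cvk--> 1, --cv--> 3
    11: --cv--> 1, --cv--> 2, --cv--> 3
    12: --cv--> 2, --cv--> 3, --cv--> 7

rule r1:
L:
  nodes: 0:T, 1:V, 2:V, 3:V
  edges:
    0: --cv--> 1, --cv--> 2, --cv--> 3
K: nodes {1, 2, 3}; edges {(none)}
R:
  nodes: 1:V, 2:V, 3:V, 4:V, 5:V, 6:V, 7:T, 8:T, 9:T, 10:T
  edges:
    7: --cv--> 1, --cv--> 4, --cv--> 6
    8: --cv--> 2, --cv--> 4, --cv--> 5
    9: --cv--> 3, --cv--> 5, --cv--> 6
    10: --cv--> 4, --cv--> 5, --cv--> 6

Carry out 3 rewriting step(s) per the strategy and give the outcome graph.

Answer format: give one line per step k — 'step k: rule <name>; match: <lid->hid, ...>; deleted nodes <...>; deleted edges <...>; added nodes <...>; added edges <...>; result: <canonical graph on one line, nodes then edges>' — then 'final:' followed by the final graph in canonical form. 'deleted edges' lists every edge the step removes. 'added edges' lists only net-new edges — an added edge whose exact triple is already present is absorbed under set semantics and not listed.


step 1: rule r1; match: 0->11, 1->1, 2->2, 3->3; deleted nodes 11; deleted edges (11,1,cv); (11,2,cv); (11,3,cv); added nodes 13, 14, 15, 16, 17, 18, 19; added edges (16,1,cv); (16,13,cv); (16,15,cv); (17,2,cv); (17,13,cv); (17,14,cv); (18,3,cv); (18,14,cv); (18,15,cv); (19,13,cv); (19,14,cv); (19,15,cv); result: nodes: 0:V, 1:V, 2:V, 3:V, 7:V, 10:T, 12:T, 13:V, 14:V, 15:V, 16:T, 17:T, 18:T, 19:T edges: (10,0,cv); (10,1,cv); (10,1,cvk); (10,3,cv); (12,2,cv); (12,3,cv); (12,7,cv); (16,1,cv); (16,13,cv); (16,15,cv); (17,2,cv); (17,13,cv); (17,14,cv); (18,3,cv); (18,14,cv); (18,15,cv); (19,13,cv); (19,14,cv); (19,15,cv)
step 2: rule r1; match: 0->12, 1->2, 2->3, 3->7; deleted nodes 12; deleted edges (12,2,cv); (12,3,cv); (12,7,cv); added nodes 20, 21, 22, 23, 24, 25, 26; added edges (23,2,cv); (23,20,cv); (23,22,cv); (24,3,cv); (24,20,cv); (24,21,cv); (25,7,cv); (25,21,cv); (25,22,cv); (26,20,cv); (26,21,cv); (26,22,cv); result: nodes: 0:V, 1:V, 2:V, 3:V, 7:V, 10:T, 13:V, 14:V, 15:V, 16:T, 17:T, 18:T, 19:T, 20:V, 21:V, 22:V, 23:T, 24:T, 25:T, 26:T edges: (10,0,cv); (10,1,cv); (10,1,cvk); (10,3,cv); (16,1,cv); (16,13,cv); (16,15,cv); (17,2,cv); (17,13,cv); (17,14,cv); (18,3,cv); (18,14,cv); (18,15,cv); (19,13,cv); (19,14,cv); (19,15,cv); (23,2,cv); (23,20,cv); (23,22,cv); (24,3,cv); (24,20,cv); (24,21,cv); (25,7,cv); (25,21,cv); (25,22,cv); (26,20,cv); (26,21,cv); (26,22,cv)
step 3: rule r1; match: 0->16, 1->1, 2->13, 3->15; deleted nodes 16; deleted edges (16,1,cv); (16,13,cv); (16,15,cv); added nodes 27, 28, 29, 30, 31, 32, 33; added edges (30,1,cv); (30,27,cv); (30,29,cv); (31,13,cv); (31,27,cv); (31,28,cv); (32,15,cv); (32,28,cv); (32,29,cv); (33,27,cv); (33,28,cv); (33,29,cv); result: nodes: 0:V, 1:V, 2:V, 3:V, 7:V, 10:T, 13:V, 14:V, 15:V, 17:T, 18:T, 19:T, 20:V, 21:V, 22:V, 23:T, 24:T, 25:T, 26:T, 27:V, 28:V, 29:V, 30:T, 31:T, 32:T, 33:T edges: (10,0,cv); (10,1,cv); (10,1,cvk); (10,3,cv); (17,2,cv); (17,13,cv); (17,14,cv); (18,3,cv); (18,14,cv); (18,15,cv); (19,13,cv); (19,14,cv); (19,15,cv); (23,2,cv); (23,20,cv); (23,22,cv); (24,3,cv); (24,20,cv); (24,21,cv); (25,7,cv); (25,21,cv); (25,22,cv); (26,20,cv); (26,21,cv); (26,22,cv); (30,1,cv); (30,27,cv); (30,29,cv); (31,13,cv); (31,27,cv); (31,28,cv); (32,15,cv); (32,28,cv); (32,29,cv); (33,27,cv); (33,28,cv); (33,29,cv)
final:
nodes: 0:V, 1:V, 2:V, 3:V, 7:V, 10:T, 13:V, 14:V, 15:V, 17:T, 18:T, 19:T, 20:V, 21:V, 22:V, 23:T, 24:T, 25:T, 26:T, 27:V, 28:V, 29:V, 30:T, 31:T, 32:T, 33:T
edges: (10,0,cv); (10,1,cv); (10,1,cvk); (10,3,cv); (17,2,cv); (17,13,cv); (17,14,cv); (18,3,cv); (18,14,cv); (18,15,cv); (19,13,cv); (19,14,cv); (19,15,cv); (23,2,cv); (23,20,cv); (23,22,cv); (24,3,cv); (24,20,cv); (24,21,cv); (25,7,cv); (25,21,cv); (25,22,cv); (26,20,cv); (26,21,cv); (26,22,cv); (30,1,cv); (30,27,cv); (30,29,cv); (31,13,cv); (31,27,cv); (31,28,cv); (32,15,cv); (32,28,cv); (32,29,cv); (33,27,cv); (33,28,cv); (33,29,cv)


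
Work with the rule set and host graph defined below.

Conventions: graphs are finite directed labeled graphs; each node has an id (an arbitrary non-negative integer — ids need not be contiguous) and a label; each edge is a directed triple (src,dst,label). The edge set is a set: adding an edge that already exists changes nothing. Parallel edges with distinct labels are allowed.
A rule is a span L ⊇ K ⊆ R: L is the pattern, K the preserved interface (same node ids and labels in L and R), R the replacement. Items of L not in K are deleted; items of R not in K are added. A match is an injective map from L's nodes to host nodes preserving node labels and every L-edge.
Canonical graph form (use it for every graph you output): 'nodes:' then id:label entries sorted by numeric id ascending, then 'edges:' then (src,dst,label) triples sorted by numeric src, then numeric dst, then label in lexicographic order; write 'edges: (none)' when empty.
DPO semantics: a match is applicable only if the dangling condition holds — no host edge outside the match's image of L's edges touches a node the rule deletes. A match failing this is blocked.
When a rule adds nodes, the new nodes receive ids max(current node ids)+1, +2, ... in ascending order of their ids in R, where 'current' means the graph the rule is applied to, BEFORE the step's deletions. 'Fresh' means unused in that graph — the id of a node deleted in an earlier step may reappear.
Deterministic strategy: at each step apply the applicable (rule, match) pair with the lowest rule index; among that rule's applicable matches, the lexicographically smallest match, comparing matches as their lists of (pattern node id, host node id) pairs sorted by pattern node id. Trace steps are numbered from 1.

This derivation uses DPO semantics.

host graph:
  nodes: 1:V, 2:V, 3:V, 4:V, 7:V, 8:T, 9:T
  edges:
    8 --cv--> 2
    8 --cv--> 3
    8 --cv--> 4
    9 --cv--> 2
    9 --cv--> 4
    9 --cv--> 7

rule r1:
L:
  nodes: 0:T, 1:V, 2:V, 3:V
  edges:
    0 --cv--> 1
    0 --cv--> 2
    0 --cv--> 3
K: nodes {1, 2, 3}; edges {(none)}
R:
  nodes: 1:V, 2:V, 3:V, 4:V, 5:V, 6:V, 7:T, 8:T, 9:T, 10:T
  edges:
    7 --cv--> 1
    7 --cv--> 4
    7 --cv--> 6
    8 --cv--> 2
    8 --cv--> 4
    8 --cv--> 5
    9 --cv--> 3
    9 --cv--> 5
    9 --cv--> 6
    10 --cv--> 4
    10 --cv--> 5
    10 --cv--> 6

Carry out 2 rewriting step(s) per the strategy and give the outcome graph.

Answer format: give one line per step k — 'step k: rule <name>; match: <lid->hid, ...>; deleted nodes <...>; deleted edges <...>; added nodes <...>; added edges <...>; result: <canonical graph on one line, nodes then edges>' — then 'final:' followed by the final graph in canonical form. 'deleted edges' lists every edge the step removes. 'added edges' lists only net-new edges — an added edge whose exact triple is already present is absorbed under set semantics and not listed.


step 1: rule r1; match: 0->8, 1->2, 2->3, 3->4; deleted nodes 8; deleted edges (8,2,cv); (8,3,cv); (8,4,cv); added nodes 10, 11, 12, 13, 14, 15, 16; added edges (13,2,cv); (13,10,cv); (13,12,cv); (14,3,cv); (14,10,cv); (14,11,cv); (15,4,cv); (15,11,cv); (15,12,cv); (16,10,cv); (16,11,cv); (16,12,cv); result: nodes: 1:V, 2:V, 3:V, 4:V, 7:V, 9:T, 10:V, 11:V, 12:V, 13:T, 14:T, 15:T, 16:T edges: (9,2,cv); (9,4,cv); (9,7,cv); (13,2,cv); (13,10,cv); (13,12,cv); (14,3,cv); (14,10,cv); (14,11,cv); (15,4,cv); (15,11,cv); (15,12,cv); (16,10,cv); (16,11,cv); (16,12,cv)
step 2: rule r1; match: 0->9, 1->2, 2->4, 3->7; deleted nodes 9; deleted edges (9,2,cv); (9,4,cv); (9,7,cv); added nodes 17, 18, 19, 20, 21, 22, 23; added edges (20,2,cv); (20,17,cv); (20,19,cv); (21,4,cv); (21,17,cv); (21,18,cv); (22,7,cv); (22,18,cv); (22,19,cv); (23,17,cv); (23,18,cv); (23,19,cv); result: nodes: 1:V, 2:V, 3:V, 4:V, 7:V, 10:V, 11:V, 12:V, 13:T, 14:T, 15:T, 16:T, 17:V, 18:V, 19:V, 20:T, 21:T, 22:T, 23:T edges: (13,2,cv); (13,10,cv); (13,12,cv); (14,3,cv); (14,10,cv); (14,11,cv); (15,4,cv); (15,11,cv); (15,12,cv); (16,10,cv); (16,11,cv); (16,12,cv); (20,2,cv); (20,17,cv); (20,19,cv); (21,4,cv); (21,17,cv); (21,18,cv); (22,7,cv); (22,18,cv); (22,19,cv); (23,17,cv); (23,18,cv); (23,19,cv)
final:
nodes: 1:V, 2:V, 3:V, 4:V, 7:V, 10:V, 11:V, 12:V, 13:T, 14:T, 15:T, 16:T, 17:V, 18:V, 19:V, 20:T, 21:T, 22:T, 23:T
edges: (13,2,cv); (13,10,cv); (13,12,cv); (14,3,cv); (14,10,cv); (14,11,cv); (15,4,cv); (15,11,cv); (15,12,cv); (16,10,cv); (16,11,cv); (16,12,cv); (20,2,cv); (20,17,cv); (20,19,cv); (21,4,cv); (21,17,cv); (21,18,cv); (22,7,cv); (22,18,cv); (22,19,cv); (23,17,cv); (23,18,cv); (23,19,cv)


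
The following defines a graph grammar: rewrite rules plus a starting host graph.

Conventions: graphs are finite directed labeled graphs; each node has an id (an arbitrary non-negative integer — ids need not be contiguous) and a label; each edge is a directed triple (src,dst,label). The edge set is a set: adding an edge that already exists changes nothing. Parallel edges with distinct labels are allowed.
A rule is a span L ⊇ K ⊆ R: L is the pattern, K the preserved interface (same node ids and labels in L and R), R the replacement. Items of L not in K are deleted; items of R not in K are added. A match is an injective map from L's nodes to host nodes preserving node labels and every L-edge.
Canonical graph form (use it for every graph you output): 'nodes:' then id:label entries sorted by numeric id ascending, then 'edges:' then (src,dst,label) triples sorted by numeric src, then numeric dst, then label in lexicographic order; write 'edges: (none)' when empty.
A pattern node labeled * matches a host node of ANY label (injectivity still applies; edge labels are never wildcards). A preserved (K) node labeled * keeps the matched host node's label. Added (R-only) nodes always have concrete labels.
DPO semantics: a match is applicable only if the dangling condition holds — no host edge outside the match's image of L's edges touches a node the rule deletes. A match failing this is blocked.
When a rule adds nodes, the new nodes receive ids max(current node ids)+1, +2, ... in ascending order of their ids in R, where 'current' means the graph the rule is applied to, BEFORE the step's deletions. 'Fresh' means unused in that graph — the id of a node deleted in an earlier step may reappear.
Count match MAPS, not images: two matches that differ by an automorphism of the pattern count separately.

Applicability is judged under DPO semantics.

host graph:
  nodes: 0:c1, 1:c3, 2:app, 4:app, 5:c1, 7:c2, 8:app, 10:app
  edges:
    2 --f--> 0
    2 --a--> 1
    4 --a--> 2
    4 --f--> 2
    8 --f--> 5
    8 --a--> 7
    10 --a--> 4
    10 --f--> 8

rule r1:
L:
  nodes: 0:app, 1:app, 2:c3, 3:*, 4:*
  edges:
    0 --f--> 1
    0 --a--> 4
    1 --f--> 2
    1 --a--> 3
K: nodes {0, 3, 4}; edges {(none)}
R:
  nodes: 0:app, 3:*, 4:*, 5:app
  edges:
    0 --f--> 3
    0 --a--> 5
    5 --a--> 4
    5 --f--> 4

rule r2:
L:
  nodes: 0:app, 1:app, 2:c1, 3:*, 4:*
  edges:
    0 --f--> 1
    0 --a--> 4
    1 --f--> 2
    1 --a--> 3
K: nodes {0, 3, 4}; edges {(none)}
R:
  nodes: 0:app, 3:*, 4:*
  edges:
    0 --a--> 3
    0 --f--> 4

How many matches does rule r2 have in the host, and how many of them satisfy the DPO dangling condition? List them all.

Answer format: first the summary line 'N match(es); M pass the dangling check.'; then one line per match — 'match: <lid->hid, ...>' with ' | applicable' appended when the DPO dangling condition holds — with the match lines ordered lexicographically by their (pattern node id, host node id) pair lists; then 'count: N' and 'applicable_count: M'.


1 match(es); 1 pass the dangling check.
match: 0->10, 1->8, 2->5, 3->7, 4->4 | applicable
count: 1
applicable_count: 1


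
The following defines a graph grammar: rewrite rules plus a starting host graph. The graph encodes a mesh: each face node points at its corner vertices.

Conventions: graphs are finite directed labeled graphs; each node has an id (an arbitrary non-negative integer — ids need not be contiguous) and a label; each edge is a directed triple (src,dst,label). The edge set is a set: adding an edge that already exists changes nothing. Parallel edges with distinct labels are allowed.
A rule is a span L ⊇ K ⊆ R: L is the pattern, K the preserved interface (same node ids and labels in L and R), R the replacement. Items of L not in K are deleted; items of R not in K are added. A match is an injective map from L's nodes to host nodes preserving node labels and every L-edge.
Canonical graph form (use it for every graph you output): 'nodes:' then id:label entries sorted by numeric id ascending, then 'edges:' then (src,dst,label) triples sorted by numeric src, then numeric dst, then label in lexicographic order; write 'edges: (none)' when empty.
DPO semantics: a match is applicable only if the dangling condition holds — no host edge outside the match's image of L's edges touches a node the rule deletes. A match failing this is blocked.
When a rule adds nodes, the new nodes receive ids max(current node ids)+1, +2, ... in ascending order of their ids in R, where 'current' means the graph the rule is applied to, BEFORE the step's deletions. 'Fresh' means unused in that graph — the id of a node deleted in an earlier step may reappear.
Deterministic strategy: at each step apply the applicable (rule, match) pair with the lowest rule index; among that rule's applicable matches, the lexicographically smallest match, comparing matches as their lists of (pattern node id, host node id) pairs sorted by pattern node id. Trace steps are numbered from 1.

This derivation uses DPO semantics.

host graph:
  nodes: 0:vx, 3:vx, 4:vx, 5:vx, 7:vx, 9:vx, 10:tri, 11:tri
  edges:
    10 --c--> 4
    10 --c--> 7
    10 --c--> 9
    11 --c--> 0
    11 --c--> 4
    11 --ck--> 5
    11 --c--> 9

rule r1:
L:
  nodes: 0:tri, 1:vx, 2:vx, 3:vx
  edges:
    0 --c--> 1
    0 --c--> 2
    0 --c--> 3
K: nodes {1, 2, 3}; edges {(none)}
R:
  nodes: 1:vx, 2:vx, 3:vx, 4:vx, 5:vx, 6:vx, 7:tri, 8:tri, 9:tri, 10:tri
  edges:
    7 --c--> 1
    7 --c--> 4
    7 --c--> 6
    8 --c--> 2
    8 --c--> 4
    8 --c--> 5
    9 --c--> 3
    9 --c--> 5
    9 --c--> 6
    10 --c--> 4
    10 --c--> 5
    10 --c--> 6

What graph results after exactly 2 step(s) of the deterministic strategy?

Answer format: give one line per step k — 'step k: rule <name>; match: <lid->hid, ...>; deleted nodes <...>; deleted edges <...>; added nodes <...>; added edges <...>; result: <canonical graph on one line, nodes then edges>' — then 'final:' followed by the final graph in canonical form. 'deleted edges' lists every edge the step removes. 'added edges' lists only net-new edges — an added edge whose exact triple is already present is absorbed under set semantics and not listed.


step 1: rule r1; match: 0->10, 1->4, 2->7, 3->9; deleted nodes 10; deleted edges (10,4,c); (10,7,c); (10,9,c); added nodes 12, 13, 14, 15, 16, 17, 18; added edges (15,4,c); (15,12,c); (15,14,c); (16,7,c); (16,12,c); (16,13,c); (17,9,c); (17,13,c); (17,14,c); (18,12,c); (18,13,c); (18,14,c); result: nodes: 0:vx, 3:vx, 4:vx, 5:vx, 7:vx, 9:vx, 11:tri, 12:vx, 13:vx, 14:vx, 15:tri, 16:tri, 17:tri, 18:tri edges: (11,0,c); (11,4,c); (11,5,ck); (11,9,c); (15,4,c); (15,12,c); (15,14,c); (16,7,c); (16,12,c); (16,13,c); (17,9,c); (17,13,c); (17,14,c); (18,12,c); (18,13,c); (18,14,c)
step 2: rule r1; match: 0->15, 1->4, 2->12, 3->14; deleted nodes 15; deleted edges (15,4,c); (15,12,c); (15,14,c); added nodes 19, 20, 21, 22, 23, 24, 25; added edges (22,4,c); (22,19,c); (22,21,c); (23,12,c); (23,19,c); (23,20,c); (24,14,c); (24,20,c); (24,21,c); (25,19,c); (25,20,c); (25,21,c); result: nodes: 0:vx, 3:vx, 4:vx, 5:vx, 7:vx, 9:vx, 11:tri, 12:vx, 13:vx, 14:vx, 16:tri, 17:tri, 18:tri, 19:vx, 20:vx, 21:vx, 22:tri, 23:tri, 24:tri, 25:tri edges: (11,0,c); (11,4,c); (11,5,ck); (11,9,c); (16,7,c); (16,12,c); (16,13,c); (17,9,c); (17,13,c); (17,14,c); (18,12,c); (18,13,c); (18,14,c); (22,4,c); (22,19,c); (22,21,c); (23,12,c); (23,19,c); (23,20,c); (24,14,c); (24,20,c); (24,21,c); (25,19,c); (25,20,c); (25,21,c)
final:
nodes: 0:vx, 3:vx, 4:vx, 5:vx, 7:vx, 9:vx, 11:tri, 12:vx, 13:vx, 14:vx, 16:tri, 17:tri, 18:tri, 19:vx, 20:vx, 21:vx, 22:tri, 23:tri, 24:tri, 25:tri
edges: (11,0,c); (11,4,c); (11,5,ck); (11,9,c); (16,7,c); (16,12,c); (16,13,c); (17,9,c); (17,13,c); (17,14,c); (18,12,c); (18,13,c); (18,14,c); (22,4,c); (22,19,c); (22,21,c); (23,12,c); (23,19,c); (23,20,c); (24,14,c); (24,20,c); (24,21,c); (25,19,c); (25,20,c); (25,21,c)


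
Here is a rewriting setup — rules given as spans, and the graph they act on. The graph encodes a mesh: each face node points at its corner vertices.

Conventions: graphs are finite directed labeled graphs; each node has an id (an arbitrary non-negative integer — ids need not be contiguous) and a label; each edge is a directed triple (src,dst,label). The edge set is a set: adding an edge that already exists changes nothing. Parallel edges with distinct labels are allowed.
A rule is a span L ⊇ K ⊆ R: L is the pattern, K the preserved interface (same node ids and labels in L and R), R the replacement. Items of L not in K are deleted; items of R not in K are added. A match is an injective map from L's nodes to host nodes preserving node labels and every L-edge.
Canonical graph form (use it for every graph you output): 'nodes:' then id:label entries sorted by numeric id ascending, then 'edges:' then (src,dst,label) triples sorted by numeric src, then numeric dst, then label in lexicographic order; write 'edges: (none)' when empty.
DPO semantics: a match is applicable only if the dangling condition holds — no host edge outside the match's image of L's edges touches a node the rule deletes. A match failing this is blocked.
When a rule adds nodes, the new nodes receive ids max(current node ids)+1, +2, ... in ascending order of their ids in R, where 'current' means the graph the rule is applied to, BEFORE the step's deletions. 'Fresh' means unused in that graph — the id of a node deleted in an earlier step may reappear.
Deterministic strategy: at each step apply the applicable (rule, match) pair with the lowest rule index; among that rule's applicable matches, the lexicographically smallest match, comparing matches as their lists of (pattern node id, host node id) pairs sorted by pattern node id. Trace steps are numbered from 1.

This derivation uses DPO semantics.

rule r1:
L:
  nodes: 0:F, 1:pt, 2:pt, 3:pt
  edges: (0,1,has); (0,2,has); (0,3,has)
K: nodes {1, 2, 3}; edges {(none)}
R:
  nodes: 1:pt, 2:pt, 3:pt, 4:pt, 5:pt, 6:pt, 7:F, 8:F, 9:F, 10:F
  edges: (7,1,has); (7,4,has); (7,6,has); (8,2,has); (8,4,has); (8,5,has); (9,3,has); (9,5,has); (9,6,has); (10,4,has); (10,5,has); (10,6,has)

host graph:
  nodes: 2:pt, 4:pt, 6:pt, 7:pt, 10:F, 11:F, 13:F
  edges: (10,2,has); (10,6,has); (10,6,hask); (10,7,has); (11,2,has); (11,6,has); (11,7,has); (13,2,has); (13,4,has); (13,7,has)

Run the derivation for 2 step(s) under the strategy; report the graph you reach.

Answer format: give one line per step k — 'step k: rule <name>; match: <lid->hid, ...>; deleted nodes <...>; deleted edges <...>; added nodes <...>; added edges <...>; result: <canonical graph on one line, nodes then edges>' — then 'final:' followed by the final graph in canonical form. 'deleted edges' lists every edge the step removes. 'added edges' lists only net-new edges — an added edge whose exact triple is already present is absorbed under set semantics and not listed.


step 1: rule r1; match: 0->11, 1->2, 2->6, 3->7; deleted nodes 11; deleted edges (11,2,has); (11,6,has); (11,7,has); added nodes 14, 15, 16, 17, 18, 19, 20; added edges (17,2,has); (17,14,has); (17,16,has); (18,6,has); (18,14,has); (18,15,has); (19,7,has); (19,15,has); (19,16,has); (20,14,has); (20,15,has); (20,16,has); result: nodes: 2:pt, 4:pt, 6:pt, 7:pt, 10:F, 13:F, 14:pt, 15:pt, 16:pt, 17:F, 18:F, 19:F, 20:F edges: (10,2,has); (10,6,has); (10,6,hask); (10,7,has); (13,2,has); (13,4,has); (13,7,has); (17,2,has); (17,14,has); (17,16,has); (18,6,has); (18,14,has); (18,15,has); (19,7,has); (19,15,has); (19,16,has); (20,14,has); (20,15,has); (20,16,has)
step 2: rule r1; match: 0->13, 1->2, 2->4, 3->7; deleted nodes 13; deleted edges (13,2,has); (13,4,has); (13,7,has); added nodes 21, 22, 23, 24, 25, 26, 27; added edges (24,2,has); (24,21,has); (24,23,has); (25,4,has); (25,21,has); (25,22,has); (26,7,has); (26,22,has); (26,23,has); (27,21,has); (27,22,has); (27,23,has); result: nodes: 2:pt, 4:pt, 6:pt, 7:pt, 10:F, 14:pt, 15:pt, 16:pt, 17:F, 18:F, 19:F, 20:F, 21:pt, 22:pt, 23:pt, 24:F, 25:F, 26:F, 27:F edges: (10,2,has); (10,6,has); (10,6,hask); (10,7,has); (17,2,has); (17,14,has); (17,16,has); (18,6,has); (18,14,has); (18,15,has); (19,7,has); (19,15,has); (19,16,has); (20,14,has); (20,15,has); (20,16,has); (24,2,has); (24,21,has); (24,23,has); (25,4,has); (25,21,has); (25,22,has); (26,7,has); (26,22,has); (26,23,has); (27,21,has); (27,22,has); (27,23,has)
final:
nodes: 2:pt, 4:pt, 6:pt, 7:pt, 10:F, 14:pt, 15:pt, 16:pt, 17:F, 18:F, 19:F, 20:F, 21:pt, 22:pt, 23:pt, 24:F, 25:F, 26:F, 27:F
edges: (10,2,has); (10,6,has); (10,6,hask); (10,7,has); (17,2,has); (17,14,has); (17,16,has); (18,6,has); (18,14,has); (18,15,has); (19,7,has); (19,15,has); (19,16,has); (20,14,has); (20,15,has); (20,16,has); (24,2,has); (24,21,has); (24,23,has); (25,4,has); (25,21,has); (25,22,has); (26,7,has); (26,22,has); (26,23,has); (27,21,has); (27,22,has); (27,23,has)
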